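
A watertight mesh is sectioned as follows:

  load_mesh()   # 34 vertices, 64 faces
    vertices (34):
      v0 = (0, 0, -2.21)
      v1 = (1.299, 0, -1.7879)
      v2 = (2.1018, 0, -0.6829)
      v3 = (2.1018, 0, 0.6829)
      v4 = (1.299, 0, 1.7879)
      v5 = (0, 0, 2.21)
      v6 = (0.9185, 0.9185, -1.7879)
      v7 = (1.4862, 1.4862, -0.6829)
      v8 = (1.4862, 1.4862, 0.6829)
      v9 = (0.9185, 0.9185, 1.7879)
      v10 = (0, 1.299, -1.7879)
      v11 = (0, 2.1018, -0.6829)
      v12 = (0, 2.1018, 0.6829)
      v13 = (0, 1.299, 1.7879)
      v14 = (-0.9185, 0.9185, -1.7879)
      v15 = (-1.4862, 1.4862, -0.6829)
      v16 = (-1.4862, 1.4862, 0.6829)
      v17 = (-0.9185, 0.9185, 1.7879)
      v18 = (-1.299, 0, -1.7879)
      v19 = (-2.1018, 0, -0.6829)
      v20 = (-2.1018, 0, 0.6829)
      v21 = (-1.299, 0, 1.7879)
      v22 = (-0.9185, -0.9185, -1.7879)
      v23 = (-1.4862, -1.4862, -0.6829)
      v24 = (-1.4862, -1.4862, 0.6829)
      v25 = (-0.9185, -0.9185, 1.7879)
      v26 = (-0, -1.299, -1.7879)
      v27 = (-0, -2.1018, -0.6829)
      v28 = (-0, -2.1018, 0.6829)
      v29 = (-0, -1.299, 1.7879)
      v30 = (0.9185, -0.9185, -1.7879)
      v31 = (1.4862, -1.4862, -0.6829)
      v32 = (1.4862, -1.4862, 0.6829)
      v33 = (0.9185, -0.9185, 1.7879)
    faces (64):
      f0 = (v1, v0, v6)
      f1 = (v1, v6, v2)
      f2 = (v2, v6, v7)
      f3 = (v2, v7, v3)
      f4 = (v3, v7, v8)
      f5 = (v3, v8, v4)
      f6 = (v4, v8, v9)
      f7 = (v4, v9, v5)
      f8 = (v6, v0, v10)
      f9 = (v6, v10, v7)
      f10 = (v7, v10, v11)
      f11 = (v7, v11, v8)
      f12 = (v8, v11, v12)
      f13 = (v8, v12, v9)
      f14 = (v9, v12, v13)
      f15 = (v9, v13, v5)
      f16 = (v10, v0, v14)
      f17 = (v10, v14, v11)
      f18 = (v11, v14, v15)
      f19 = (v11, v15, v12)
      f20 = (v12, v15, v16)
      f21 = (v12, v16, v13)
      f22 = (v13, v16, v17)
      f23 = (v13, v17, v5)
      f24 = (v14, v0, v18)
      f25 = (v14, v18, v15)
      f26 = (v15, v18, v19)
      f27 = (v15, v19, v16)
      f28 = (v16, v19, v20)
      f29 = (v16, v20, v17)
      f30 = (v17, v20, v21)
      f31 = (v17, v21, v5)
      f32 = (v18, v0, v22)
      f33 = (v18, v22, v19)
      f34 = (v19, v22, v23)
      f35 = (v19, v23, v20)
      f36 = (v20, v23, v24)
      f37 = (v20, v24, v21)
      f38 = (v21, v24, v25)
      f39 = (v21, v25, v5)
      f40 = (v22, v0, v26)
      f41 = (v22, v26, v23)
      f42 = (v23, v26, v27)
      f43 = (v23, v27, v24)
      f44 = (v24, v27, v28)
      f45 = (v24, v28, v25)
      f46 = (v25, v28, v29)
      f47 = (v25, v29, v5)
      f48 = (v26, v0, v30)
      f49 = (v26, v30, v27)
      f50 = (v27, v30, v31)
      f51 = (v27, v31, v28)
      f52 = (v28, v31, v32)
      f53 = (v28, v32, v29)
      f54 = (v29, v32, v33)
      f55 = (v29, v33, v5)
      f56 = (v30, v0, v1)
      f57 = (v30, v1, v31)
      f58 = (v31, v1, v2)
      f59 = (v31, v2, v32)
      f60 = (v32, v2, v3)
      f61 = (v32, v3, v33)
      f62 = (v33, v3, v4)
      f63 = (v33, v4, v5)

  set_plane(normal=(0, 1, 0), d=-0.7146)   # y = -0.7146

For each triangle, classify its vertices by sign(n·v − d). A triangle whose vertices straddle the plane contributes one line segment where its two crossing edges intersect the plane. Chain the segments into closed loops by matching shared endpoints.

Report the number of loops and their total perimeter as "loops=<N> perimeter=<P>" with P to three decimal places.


loops=1 perimeter=12.292

Straddling triangles (20 of 64):
  (v18,v0,v22) [++-] → (-0.7146, -0.7146, -1.8816)–(-1.00297, -0.7146, -1.7879)  len=0.3032
  (v18,v22,v19) [+-+] → (-1.00297, -0.7146, -1.7879)–(-1.18118, -0.7146, -1.5426)  len=0.3032
  (v19,v22,v23) [+--] → (-1.18118, -0.7146, -1.5426)–(-1.80581, -0.7146, -0.6829)  len=1.0627
  (v19,v23,v20) [+-+] → (-1.80581, -0.7146, -0.6829)–(-1.80581, -0.7146, 0.0261912)  len=0.7091
  (v20,v23,v24) [+--] → (-1.80581, -0.7146, 0.0261912)–(-1.80581, -0.7146, 0.6829)  len=0.6567
  (v20,v24,v21) [+-+] → (-1.80581, -0.7146, 0.6829)–(-1.38901, -0.7146, 1.25659)  len=0.7091
  (v21,v24,v25) [+--] → (-1.38901, -0.7146, 1.25659)–(-1.00297, -0.7146, 1.7879)  len=0.6567
  (v21,v25,v5) [+-+] → (-1.00297, -0.7146, 1.7879)–(-0.7146, -0.7146, 1.8816)  len=0.3032
  (v22,v0,v26) [-+-] → (-0.7146, -0.7146, -1.8816)–(0, -0.7146, -1.9778)  len=0.7210
  (v25,v29,v5) [--+] → (0, -0.7146, 1.9778)–(-0.7146, -0.7146, 1.8816)  len=0.7210
  (v26,v0,v30) [-+-] → (0, -0.7146, -1.9778)–(0.7146, -0.7146, -1.8816)  len=0.7210
  (v29,v33,v5) [--+] → (0.7146, -0.7146, 1.8816)–(0, -0.7146, 1.9778)  len=0.7210
  (v30,v0,v1) [-++] → (0.7146, -0.7146, -1.8816)–(1.00297, -0.7146, -1.7879)  len=0.3032
  (v30,v1,v31) [-+-] → (1.00297, -0.7146, -1.7879)–(1.38901, -0.7146, -1.25659)  len=0.6567
  (v31,v1,v2) [-++] → (1.38901, -0.7146, -1.25659)–(1.80581, -0.7146, -0.6829)  len=0.7091
  (v31,v2,v32) [-+-] → (1.80581, -0.7146, -0.6829)–(1.80581, -0.7146, -0.0261912)  len=0.6567
  (v32,v2,v3) [-++] → (1.80581, -0.7146, -0.0261912)–(1.80581, -0.7146, 0.6829)  len=0.7091
  (v32,v3,v33) [-+-] → (1.80581, -0.7146, 0.6829)–(1.18118, -0.7146, 1.5426)  len=1.0627
  (v33,v3,v4) [-++] → (1.18118, -0.7146, 1.5426)–(1.00297, -0.7146, 1.7879)  len=0.3032
  (v33,v4,v5) [-++] → (1.00297, -0.7146, 1.7879)–(0.7146, -0.7146, 1.8816)  len=0.3032

Chained into 1 loop(s):
  loop 1: 20 segments, perimeter = 12.2921
Total perimeter = 12.292


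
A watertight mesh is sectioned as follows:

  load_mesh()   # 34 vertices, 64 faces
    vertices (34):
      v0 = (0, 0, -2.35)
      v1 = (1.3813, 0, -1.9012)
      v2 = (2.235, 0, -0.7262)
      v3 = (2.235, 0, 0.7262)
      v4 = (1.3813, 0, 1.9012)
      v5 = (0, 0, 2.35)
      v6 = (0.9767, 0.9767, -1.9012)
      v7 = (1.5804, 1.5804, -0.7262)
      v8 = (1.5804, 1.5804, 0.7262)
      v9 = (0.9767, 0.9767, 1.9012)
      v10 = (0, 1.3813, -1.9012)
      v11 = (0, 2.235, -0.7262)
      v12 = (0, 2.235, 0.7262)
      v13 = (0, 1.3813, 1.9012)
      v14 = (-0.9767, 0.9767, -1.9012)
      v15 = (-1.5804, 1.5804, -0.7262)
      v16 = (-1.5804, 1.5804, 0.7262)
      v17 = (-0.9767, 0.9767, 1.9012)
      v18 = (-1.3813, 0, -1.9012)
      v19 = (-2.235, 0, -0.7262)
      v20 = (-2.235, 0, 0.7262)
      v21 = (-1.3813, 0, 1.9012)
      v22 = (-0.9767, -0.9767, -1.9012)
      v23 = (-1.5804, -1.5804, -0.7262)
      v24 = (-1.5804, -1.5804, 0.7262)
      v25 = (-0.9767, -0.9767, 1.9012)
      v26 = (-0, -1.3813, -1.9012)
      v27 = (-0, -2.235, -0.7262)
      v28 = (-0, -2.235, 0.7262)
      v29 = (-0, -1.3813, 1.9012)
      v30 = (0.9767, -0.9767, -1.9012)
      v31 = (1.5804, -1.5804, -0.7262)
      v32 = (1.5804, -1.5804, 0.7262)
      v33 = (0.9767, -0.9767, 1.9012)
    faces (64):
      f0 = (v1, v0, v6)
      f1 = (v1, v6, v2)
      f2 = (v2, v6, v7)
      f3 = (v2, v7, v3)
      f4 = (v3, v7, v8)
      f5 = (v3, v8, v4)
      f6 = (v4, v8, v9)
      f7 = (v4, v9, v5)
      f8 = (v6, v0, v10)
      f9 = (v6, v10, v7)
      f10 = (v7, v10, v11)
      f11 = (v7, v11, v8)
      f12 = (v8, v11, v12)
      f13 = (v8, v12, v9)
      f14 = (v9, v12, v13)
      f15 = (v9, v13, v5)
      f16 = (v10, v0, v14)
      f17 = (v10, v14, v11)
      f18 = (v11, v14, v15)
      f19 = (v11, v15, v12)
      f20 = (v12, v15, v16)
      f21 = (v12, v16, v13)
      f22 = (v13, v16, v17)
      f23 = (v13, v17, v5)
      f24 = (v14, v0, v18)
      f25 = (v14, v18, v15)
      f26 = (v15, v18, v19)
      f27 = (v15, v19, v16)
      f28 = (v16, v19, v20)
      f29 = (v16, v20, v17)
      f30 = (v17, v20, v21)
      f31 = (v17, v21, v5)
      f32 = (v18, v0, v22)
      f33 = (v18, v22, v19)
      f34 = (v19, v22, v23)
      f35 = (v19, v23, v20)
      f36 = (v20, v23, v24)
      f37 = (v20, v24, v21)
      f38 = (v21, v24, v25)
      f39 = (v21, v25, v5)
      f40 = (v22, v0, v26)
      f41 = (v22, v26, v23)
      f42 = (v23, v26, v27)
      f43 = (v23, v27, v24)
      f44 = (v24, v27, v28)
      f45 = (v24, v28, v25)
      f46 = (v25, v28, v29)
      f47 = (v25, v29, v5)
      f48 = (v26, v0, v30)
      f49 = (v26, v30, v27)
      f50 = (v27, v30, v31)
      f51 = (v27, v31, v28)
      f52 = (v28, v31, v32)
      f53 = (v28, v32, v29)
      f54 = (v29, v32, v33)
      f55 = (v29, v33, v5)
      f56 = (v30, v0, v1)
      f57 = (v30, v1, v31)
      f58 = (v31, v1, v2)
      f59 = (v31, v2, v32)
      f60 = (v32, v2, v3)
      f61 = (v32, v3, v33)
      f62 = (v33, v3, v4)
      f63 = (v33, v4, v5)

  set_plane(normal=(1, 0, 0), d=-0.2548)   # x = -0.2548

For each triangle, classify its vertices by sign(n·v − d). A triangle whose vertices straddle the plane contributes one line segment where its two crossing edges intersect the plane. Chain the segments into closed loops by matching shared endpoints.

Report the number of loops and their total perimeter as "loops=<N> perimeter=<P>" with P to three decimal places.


Straddling triangles (20 of 64):
  (v10,v0,v14) [++-] → (-0.2548, 0.2548, -2.23292)–(-0.2548, 1.27575, -1.9012)  len=1.0735
  (v10,v14,v11) [+-+] → (-0.2548, 1.27575, -1.9012)–(-0.2548, 1.90674, -1.03273)  len=1.0735
  (v11,v14,v15) [+--] → (-0.2548, 1.90674, -1.03273)–(-0.2548, 2.12946, -0.7262)  len=0.3789
  (v11,v15,v12) [+-+] → (-0.2548, 2.12946, -0.7262)–(-0.2548, 2.12946, 0.492037)  len=1.2182
  (v12,v15,v16) [+--] → (-0.2548, 2.12946, 0.492037)–(-0.2548, 2.12946, 0.7262)  len=0.2342
  (v12,v16,v13) [+-+] → (-0.2548, 2.12946, 0.7262)–(-0.2548, 1.4134, 1.71176)  len=1.2182
  (v13,v16,v17) [+--] → (-0.2548, 1.4134, 1.71176)–(-0.2548, 1.27575, 1.9012)  len=0.2342
  (v13,v17,v5) [+-+] → (-0.2548, 1.27575, 1.9012)–(-0.2548, 0.2548, 2.23292)  len=1.0735
  (v14,v0,v18) [-+-] → (-0.2548, 0.2548, -2.23292)–(-0.2548, 0, -2.26721)  len=0.2571
  (v17,v21,v5) [--+] → (-0.2548, 0, 2.26721)–(-0.2548, 0.2548, 2.23292)  len=0.2571
  (v18,v0,v22) [-+-] → (-0.2548, 0, -2.26721)–(-0.2548, -0.2548, -2.23292)  len=0.2571
  (v21,v25,v5) [--+] → (-0.2548, -0.2548, 2.23292)–(-0.2548, 0, 2.26721)  len=0.2571
  (v22,v0,v26) [-++] → (-0.2548, -0.2548, -2.23292)–(-0.2548, -1.27575, -1.9012)  len=1.0735
  (v22,v26,v23) [-+-] → (-0.2548, -1.27575, -1.9012)–(-0.2548, -1.4134, -1.71176)  len=0.2342
  (v23,v26,v27) [-++] → (-0.2548, -1.4134, -1.71176)–(-0.2548, -2.12946, -0.7262)  len=1.2182
  (v23,v27,v24) [-+-] → (-0.2548, -2.12946, -0.7262)–(-0.2548, -2.12946, -0.492037)  len=0.2342
  (v24,v27,v28) [-++] → (-0.2548, -2.12946, -0.492037)–(-0.2548, -2.12946, 0.7262)  len=1.2182
  (v24,v28,v25) [-+-] → (-0.2548, -2.12946, 0.7262)–(-0.2548, -1.90674, 1.03273)  len=0.3789
  (v25,v28,v29) [-++] → (-0.2548, -1.90674, 1.03273)–(-0.2548, -1.27575, 1.9012)  len=1.0735
  (v25,v29,v5) [-++] → (-0.2548, -1.27575, 1.9012)–(-0.2548, -0.2548, 2.23292)  len=1.0735

Chained into 1 loop(s):
  loop 1: 20 segments, perimeter = 14.0367
Total perimeter = 14.037

loops=1 perimeter=14.037


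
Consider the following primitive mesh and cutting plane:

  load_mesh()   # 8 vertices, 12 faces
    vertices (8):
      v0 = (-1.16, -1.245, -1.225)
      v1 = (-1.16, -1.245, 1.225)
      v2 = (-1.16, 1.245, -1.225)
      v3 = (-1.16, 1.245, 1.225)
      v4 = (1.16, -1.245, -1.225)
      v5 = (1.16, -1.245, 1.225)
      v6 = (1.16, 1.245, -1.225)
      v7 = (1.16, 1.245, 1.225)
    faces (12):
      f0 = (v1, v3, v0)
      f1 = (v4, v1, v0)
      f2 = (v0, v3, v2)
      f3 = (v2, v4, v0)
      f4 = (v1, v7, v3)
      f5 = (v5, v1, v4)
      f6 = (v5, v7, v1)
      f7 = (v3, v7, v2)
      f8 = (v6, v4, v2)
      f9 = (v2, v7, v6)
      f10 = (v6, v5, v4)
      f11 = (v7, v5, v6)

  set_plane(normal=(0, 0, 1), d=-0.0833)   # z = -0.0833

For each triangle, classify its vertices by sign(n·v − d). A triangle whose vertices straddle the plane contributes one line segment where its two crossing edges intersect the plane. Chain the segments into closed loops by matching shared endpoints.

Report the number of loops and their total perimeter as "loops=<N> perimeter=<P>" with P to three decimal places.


loops=1 perimeter=9.620

Straddling triangles (8 of 12):
  (v1,v3,v0) [++-] → (-1.16, -0.08466, -0.0833)–(-1.16, -1.245, -0.0833)  len=1.1603
  (v4,v1,v0) [-+-] → (0.07888, -1.245, -0.0833)–(-1.16, -1.245, -0.0833)  len=1.2389
  (v0,v3,v2) [-+-] → (-1.16, -0.08466, -0.0833)–(-1.16, 1.245, -0.0833)  len=1.3297
  (v5,v1,v4) [++-] → (0.07888, -1.245, -0.0833)–(1.16, -1.245, -0.0833)  len=1.0811
  (v3,v7,v2) [++-] → (-0.07888, 1.245, -0.0833)–(-1.16, 1.245, -0.0833)  len=1.0811
  (v2,v7,v6) [-+-] → (-0.07888, 1.245, -0.0833)–(1.16, 1.245, -0.0833)  len=1.2389
  (v6,v5,v4) [-+-] → (1.16, 0.08466, -0.0833)–(1.16, -1.245, -0.0833)  len=1.3297
  (v7,v5,v6) [++-] → (1.16, 0.08466, -0.0833)–(1.16, 1.245, -0.0833)  len=1.1603

Chained into 1 loop(s):
  loop 1: 8 segments, perimeter = 9.6200
Total perimeter = 9.620


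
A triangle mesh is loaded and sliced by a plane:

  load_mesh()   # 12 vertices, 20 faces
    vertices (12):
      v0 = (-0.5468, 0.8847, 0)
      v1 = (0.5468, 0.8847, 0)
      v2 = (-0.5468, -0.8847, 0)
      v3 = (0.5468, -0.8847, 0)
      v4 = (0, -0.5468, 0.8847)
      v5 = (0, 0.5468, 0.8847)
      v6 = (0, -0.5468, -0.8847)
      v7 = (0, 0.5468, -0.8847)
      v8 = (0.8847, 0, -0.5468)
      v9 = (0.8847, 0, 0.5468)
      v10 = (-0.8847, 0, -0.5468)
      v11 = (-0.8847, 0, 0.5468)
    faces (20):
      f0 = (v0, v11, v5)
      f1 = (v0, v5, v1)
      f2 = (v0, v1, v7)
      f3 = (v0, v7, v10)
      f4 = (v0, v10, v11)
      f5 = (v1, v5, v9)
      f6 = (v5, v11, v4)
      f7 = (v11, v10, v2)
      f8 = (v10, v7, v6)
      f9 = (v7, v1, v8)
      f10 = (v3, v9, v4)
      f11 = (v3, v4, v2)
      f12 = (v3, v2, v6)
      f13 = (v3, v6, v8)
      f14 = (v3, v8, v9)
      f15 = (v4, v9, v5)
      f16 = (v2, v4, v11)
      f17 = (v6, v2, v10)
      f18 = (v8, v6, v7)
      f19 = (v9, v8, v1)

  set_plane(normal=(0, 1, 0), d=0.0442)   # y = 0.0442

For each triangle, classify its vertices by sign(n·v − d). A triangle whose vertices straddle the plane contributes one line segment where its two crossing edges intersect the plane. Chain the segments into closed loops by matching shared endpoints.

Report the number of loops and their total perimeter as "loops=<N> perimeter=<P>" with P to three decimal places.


Straddling triangles (10 of 20):
  (v0,v11,v5) [+-+] → (-0.867818, 0.0442, 0.519482)–(-0.813186, 0.0442, 0.574114)  len=0.0773
  (v0,v7,v10) [++-] → (-0.813186, 0.0442, -0.574114)–(-0.867818, 0.0442, -0.519482)  len=0.0773
  (v0,v10,v11) [+--] → (-0.867818, 0.0442, -0.519482)–(-0.867818, 0.0442, 0.519482)  len=1.0390
  (v1,v5,v9) [++-] → (0.813186, 0.0442, 0.574114)–(0.867818, 0.0442, 0.519482)  len=0.0773
  (v5,v11,v4) [+--] → (-0.813186, 0.0442, 0.574114)–(0, 0.0442, 0.8847)  len=0.8705
  (v10,v7,v6) [-+-] → (-0.813186, 0.0442, -0.574114)–(0, 0.0442, -0.8847)  len=0.8705
  (v7,v1,v8) [++-] → (0.867818, 0.0442, -0.519482)–(0.813186, 0.0442, -0.574114)  len=0.0773
  (v4,v9,v5) [--+] → (0.813186, 0.0442, 0.574114)–(0, 0.0442, 0.8847)  len=0.8705
  (v8,v6,v7) [--+] → (0, 0.0442, -0.8847)–(0.813186, 0.0442, -0.574114)  len=0.8705
  (v9,v8,v1) [--+] → (0.867818, 0.0442, -0.519482)–(0.867818, 0.0442, 0.519482)  len=1.0390

Chained into 1 loop(s):
  loop 1: 10 segments, perimeter = 5.8689
Total perimeter = 5.869

loops=1 perimeter=5.869


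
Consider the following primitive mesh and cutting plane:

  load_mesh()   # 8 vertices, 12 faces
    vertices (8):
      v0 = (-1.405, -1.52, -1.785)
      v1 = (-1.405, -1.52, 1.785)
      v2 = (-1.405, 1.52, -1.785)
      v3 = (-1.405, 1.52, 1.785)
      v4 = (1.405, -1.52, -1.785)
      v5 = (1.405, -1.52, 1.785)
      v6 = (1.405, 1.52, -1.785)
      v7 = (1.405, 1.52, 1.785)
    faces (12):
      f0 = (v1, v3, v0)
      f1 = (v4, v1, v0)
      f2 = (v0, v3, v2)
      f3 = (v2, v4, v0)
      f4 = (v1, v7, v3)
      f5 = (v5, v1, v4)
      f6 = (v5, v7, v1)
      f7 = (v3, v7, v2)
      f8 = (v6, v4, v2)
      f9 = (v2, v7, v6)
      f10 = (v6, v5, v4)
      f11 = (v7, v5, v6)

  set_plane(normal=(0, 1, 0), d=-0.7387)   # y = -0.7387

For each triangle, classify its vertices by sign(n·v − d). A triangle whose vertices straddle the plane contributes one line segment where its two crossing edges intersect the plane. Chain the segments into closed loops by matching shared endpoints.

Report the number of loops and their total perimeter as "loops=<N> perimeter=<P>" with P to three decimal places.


Straddling triangles (8 of 12):
  (v1,v3,v0) [-+-] → (-1.405, -0.7387, 1.785)–(-1.405, -0.7387, -0.867487)  len=2.6525
  (v0,v3,v2) [-++] → (-1.405, -0.7387, -0.867487)–(-1.405, -0.7387, -1.785)  len=0.9175
  (v2,v4,v0) [+--] → (0.682812, -0.7387, -1.785)–(-1.405, -0.7387, -1.785)  len=2.0878
  (v1,v7,v3) [-++] → (-0.682812, -0.7387, 1.785)–(-1.405, -0.7387, 1.785)  len=0.7222
  (v5,v7,v1) [-+-] → (1.405, -0.7387, 1.785)–(-0.682812, -0.7387, 1.785)  len=2.0878
  (v6,v4,v2) [+-+] → (1.405, -0.7387, -1.785)–(0.682812, -0.7387, -1.785)  len=0.7222
  (v6,v5,v4) [+--] → (1.405, -0.7387, 0.867487)–(1.405, -0.7387, -1.785)  len=2.6525
  (v7,v5,v6) [+-+] → (1.405, -0.7387, 1.785)–(1.405, -0.7387, 0.867487)  len=0.9175

Chained into 1 loop(s):
  loop 1: 8 segments, perimeter = 12.7600
Total perimeter = 12.760

loops=1 perimeter=12.760


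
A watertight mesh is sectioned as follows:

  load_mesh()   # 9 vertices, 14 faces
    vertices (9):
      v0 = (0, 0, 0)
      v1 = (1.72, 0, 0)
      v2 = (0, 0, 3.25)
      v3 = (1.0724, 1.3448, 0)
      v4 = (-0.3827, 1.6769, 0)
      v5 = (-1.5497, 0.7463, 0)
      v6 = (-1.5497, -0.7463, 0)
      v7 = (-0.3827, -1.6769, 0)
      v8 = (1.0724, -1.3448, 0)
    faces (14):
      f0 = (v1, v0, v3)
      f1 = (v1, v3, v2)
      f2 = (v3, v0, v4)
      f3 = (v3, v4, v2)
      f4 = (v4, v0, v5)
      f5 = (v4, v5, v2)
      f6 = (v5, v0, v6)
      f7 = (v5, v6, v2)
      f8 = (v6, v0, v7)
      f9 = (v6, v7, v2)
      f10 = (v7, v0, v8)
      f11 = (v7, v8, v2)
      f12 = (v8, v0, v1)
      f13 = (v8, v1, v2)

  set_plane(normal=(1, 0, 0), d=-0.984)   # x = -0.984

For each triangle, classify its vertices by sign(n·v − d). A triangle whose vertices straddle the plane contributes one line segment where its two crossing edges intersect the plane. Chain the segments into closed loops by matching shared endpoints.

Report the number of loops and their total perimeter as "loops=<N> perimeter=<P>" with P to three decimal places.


loops=1 perimeter=6.122

Straddling triangles (6 of 14):
  (v4,v0,v5) [++-] → (-0.984, 0.473872, 0)–(-0.984, 1.19741, 0)  len=0.7235
  (v4,v5,v2) [+-+] → (-0.984, 1.19741, 0)–(-0.984, 0.473872, 1.18637)  len=1.3896
  (v5,v0,v6) [-+-] → (-0.984, 0.473872, 0)–(-0.984, -0.473872, 0)  len=0.9477
  (v5,v6,v2) [--+] → (-0.984, -0.473872, 1.18637)–(-0.984, 0.473872, 1.18637)  len=0.9477
  (v6,v0,v7) [-++] → (-0.984, -0.473872, 0)–(-0.984, -1.19741, 0)  len=0.7235
  (v6,v7,v2) [-++] → (-0.984, -1.19741, 0)–(-0.984, -0.473872, 1.18637)  len=1.3896

Chained into 1 loop(s):
  loop 1: 6 segments, perimeter = 6.1218
Total perimeter = 6.122


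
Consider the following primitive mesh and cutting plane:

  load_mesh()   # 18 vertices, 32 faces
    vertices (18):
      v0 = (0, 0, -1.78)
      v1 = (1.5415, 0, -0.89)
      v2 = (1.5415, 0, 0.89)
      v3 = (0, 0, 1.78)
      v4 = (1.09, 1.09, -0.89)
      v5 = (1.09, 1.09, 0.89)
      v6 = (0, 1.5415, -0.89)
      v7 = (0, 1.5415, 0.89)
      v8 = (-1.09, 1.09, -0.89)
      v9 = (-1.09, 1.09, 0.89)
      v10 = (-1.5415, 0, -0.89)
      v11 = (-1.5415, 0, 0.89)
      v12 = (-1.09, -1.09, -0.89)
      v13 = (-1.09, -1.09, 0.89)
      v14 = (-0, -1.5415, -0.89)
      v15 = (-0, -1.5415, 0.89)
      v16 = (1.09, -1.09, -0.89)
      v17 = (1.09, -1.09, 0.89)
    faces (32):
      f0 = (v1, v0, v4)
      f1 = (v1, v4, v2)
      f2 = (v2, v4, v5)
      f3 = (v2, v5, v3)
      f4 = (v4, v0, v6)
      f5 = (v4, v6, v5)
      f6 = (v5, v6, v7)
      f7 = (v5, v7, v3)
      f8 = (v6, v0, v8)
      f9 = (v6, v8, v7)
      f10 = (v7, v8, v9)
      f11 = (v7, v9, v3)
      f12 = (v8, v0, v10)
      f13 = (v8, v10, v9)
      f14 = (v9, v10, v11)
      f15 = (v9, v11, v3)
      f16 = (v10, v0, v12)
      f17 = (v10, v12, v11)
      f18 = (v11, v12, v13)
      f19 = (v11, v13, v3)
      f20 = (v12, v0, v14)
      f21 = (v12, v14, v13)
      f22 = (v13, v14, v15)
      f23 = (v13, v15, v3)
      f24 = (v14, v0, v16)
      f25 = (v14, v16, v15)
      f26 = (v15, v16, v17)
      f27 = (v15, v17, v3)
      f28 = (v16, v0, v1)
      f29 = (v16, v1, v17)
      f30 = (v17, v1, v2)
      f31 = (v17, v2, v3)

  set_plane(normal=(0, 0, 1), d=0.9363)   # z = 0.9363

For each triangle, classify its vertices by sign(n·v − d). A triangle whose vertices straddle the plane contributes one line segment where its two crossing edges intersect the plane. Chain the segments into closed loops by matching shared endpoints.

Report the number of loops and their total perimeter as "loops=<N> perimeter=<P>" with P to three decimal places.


loops=1 perimeter=8.947

Straddling triangles (8 of 32):
  (v2,v5,v3) [--+] → (1.0333, 1.0333, 0.9363)–(1.46131, 0, 0.9363)  len=1.1184
  (v5,v7,v3) [--+] → (0, 1.46131, 0.9363)–(1.0333, 1.0333, 0.9363)  len=1.1184
  (v7,v9,v3) [--+] → (-1.0333, 1.0333, 0.9363)–(0, 1.46131, 0.9363)  len=1.1184
  (v9,v11,v3) [--+] → (-1.46131, 0, 0.9363)–(-1.0333, 1.0333, 0.9363)  len=1.1184
  (v11,v13,v3) [--+] → (-1.0333, -1.0333, 0.9363)–(-1.46131, 0, 0.9363)  len=1.1184
  (v13,v15,v3) [--+] → (0, -1.46131, 0.9363)–(-1.0333, -1.0333, 0.9363)  len=1.1184
  (v15,v17,v3) [--+] → (1.0333, -1.0333, 0.9363)–(0, -1.46131, 0.9363)  len=1.1184
  (v17,v2,v3) [--+] → (1.46131, 0, 0.9363)–(1.0333, -1.0333, 0.9363)  len=1.1184

Chained into 1 loop(s):
  loop 1: 8 segments, perimeter = 8.9475
Total perimeter = 8.947


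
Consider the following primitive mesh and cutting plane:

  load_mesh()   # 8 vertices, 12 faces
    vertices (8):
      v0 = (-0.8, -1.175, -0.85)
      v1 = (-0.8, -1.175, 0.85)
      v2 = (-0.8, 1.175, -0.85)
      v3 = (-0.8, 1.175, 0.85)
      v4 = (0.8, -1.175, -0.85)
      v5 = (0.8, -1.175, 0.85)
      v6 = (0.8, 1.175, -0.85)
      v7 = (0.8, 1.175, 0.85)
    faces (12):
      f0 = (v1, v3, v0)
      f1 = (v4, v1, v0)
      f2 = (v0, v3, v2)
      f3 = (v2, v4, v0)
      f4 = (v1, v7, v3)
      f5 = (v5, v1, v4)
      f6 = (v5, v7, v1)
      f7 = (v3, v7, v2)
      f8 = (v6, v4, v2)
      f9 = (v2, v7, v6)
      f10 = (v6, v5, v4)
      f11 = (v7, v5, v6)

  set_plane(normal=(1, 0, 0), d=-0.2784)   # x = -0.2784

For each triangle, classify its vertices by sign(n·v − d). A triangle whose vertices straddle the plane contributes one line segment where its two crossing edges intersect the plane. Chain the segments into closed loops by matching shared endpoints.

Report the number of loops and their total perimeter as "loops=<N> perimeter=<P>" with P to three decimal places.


Straddling triangles (8 of 12):
  (v4,v1,v0) [+--] → (-0.2784, -1.175, 0.2958)–(-0.2784, -1.175, -0.85)  len=1.1458
  (v2,v4,v0) [-+-] → (-0.2784, 0.4089, -0.85)–(-0.2784, -1.175, -0.85)  len=1.5839
  (v1,v7,v3) [-+-] → (-0.2784, -0.4089, 0.85)–(-0.2784, 1.175, 0.85)  len=1.5839
  (v5,v1,v4) [+-+] → (-0.2784, -1.175, 0.85)–(-0.2784, -1.175, 0.2958)  len=0.5542
  (v5,v7,v1) [++-] → (-0.2784, -0.4089, 0.85)–(-0.2784, -1.175, 0.85)  len=0.7661
  (v3,v7,v2) [-+-] → (-0.2784, 1.175, 0.85)–(-0.2784, 1.175, -0.2958)  len=1.1458
  (v6,v4,v2) [++-] → (-0.2784, 0.4089, -0.85)–(-0.2784, 1.175, -0.85)  len=0.7661
  (v2,v7,v6) [-++] → (-0.2784, 1.175, -0.2958)–(-0.2784, 1.175, -0.85)  len=0.5542

Chained into 1 loop(s):
  loop 1: 8 segments, perimeter = 8.1000
Total perimeter = 8.100

loops=1 perimeter=8.100


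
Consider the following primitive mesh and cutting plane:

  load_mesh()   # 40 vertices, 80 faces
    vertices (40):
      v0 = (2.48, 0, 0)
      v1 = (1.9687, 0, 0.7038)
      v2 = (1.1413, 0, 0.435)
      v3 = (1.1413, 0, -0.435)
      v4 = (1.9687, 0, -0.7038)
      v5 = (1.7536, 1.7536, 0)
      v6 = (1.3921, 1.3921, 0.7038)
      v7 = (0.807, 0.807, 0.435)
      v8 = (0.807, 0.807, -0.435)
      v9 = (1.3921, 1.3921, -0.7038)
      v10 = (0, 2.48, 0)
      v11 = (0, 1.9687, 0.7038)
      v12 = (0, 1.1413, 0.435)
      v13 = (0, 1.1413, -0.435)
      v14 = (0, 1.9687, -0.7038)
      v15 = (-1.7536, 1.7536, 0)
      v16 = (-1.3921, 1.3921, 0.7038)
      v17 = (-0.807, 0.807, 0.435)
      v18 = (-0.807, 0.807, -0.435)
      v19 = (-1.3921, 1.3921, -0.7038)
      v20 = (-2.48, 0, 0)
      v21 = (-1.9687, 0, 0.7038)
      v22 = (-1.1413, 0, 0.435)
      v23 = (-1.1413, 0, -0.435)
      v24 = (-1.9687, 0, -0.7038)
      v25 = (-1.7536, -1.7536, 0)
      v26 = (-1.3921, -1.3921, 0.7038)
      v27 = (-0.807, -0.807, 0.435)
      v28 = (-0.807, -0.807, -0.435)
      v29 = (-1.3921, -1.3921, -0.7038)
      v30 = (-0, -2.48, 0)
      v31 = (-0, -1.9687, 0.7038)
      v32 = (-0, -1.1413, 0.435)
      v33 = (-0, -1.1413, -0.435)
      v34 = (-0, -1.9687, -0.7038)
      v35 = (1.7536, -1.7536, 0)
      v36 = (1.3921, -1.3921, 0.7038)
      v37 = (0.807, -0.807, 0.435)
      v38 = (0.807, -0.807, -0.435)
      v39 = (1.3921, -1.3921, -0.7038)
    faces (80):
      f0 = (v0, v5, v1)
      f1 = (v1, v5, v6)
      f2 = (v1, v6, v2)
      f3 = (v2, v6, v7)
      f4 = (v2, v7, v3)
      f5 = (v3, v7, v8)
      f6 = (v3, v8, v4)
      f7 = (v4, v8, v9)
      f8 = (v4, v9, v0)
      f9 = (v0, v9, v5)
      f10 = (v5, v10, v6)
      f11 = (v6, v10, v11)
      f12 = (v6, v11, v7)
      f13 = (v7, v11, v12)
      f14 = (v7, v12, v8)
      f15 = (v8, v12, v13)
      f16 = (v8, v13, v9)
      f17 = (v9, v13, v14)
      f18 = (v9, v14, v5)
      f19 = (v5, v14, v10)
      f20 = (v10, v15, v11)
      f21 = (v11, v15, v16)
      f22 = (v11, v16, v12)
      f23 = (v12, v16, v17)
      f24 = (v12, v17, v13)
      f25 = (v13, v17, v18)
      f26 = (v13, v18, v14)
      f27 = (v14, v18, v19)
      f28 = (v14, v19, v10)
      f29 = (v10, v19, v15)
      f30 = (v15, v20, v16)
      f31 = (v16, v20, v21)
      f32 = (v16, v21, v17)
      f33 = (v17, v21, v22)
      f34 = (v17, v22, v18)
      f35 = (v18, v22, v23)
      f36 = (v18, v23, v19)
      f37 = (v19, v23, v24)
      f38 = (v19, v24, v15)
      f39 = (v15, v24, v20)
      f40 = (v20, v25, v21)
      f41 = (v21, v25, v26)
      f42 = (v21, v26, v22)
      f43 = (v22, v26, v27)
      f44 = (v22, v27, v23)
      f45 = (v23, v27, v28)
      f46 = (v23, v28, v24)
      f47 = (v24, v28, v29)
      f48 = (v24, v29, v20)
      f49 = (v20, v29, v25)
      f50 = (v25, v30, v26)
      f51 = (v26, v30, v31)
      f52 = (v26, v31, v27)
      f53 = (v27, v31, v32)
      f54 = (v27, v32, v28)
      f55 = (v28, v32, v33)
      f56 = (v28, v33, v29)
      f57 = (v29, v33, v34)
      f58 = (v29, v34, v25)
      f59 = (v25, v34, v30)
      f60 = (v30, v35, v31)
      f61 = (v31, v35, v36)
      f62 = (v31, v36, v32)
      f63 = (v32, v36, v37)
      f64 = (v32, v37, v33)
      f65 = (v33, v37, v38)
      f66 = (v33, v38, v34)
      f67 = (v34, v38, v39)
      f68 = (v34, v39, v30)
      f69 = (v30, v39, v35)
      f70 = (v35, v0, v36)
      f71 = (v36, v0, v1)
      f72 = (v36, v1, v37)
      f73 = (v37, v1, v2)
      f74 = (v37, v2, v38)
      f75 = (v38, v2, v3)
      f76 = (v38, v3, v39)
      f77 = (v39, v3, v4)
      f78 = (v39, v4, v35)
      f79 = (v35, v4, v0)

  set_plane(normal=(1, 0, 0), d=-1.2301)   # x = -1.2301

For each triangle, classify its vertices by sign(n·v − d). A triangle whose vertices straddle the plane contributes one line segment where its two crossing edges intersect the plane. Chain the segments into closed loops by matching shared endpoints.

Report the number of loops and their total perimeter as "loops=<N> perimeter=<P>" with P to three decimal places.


loops=1 perimeter=9.408

Straddling triangles (22 of 80):
  (v10,v15,v11) [+-+] → (-1.2301, 1.97045, 0)–(-1.2301, 1.81781, 0.210105)  len=0.2597
  (v11,v15,v16) [+--] → (-1.2301, 1.81781, 0.210105)–(-1.2301, 1.4592, 0.7038)  len=0.6102
  (v11,v16,v12) [+-+] → (-1.2301, 1.4592, 0.7038)–(-1.2301, 1.36291, 0.672519)  len=0.1012
  (v12,v16,v17) [+-+] → (-1.2301, 1.36291, 0.672519)–(-1.2301, 1.2301, 0.629376)  len=0.1396
  (v14,v18,v19) [++-] → (-1.2301, 1.2301, -0.629376)–(-1.2301, 1.4592, -0.7038)  len=0.2409
  (v14,v19,v10) [+-+] → (-1.2301, 1.4592, -0.7038)–(-1.2301, 1.5187, -0.621898)  len=0.1012
  (v10,v19,v15) [+--] → (-1.2301, 1.5187, -0.621898)–(-1.2301, 1.97045, 0)  len=0.7687
  (v16,v21,v17) [--+] → (-1.2301, 0.513084, 0.532899)–(-1.2301, 1.2301, 0.629376)  len=0.7235
  (v17,v21,v22) [+-+] → (-1.2301, 0.513084, 0.532899)–(-1.2301, 0, 0.463849)  len=0.5177
  (v18,v23,v19) [++-] → (-1.2301, 0.492897, -0.530173)–(-1.2301, 1.2301, -0.629376)  len=0.7438
  (v19,v23,v24) [-+-] → (-1.2301, 0.492897, -0.530173)–(-1.2301, 0, -0.463849)  len=0.4973
  (v21,v26,v22) [--+] → (-1.2301, -0.492897, 0.530173)–(-1.2301, 0, 0.463849)  len=0.4973
  (v22,v26,v27) [+-+] → (-1.2301, -0.492897, 0.530173)–(-1.2301, -1.2301, 0.629376)  len=0.7438
  (v23,v28,v24) [++-] → (-1.2301, -0.513084, -0.532899)–(-1.2301, 0, -0.463849)  len=0.5177
  (v24,v28,v29) [-+-] → (-1.2301, -0.513084, -0.532899)–(-1.2301, -1.2301, -0.629376)  len=0.7235
  (v25,v30,v26) [-+-] → (-1.2301, -1.97045, 0)–(-1.2301, -1.5187, 0.621898)  len=0.7687
  (v26,v30,v31) [-++] → (-1.2301, -1.5187, 0.621898)–(-1.2301, -1.4592, 0.7038)  len=0.1012
  (v26,v31,v27) [-++] → (-1.2301, -1.4592, 0.7038)–(-1.2301, -1.2301, 0.629376)  len=0.2409
  (v28,v33,v29) [++-] → (-1.2301, -1.36291, -0.672519)–(-1.2301, -1.2301, -0.629376)  len=0.1396
  (v29,v33,v34) [-++] → (-1.2301, -1.36291, -0.672519)–(-1.2301, -1.4592, -0.7038)  len=0.1012
  (v29,v34,v25) [-+-] → (-1.2301, -1.4592, -0.7038)–(-1.2301, -1.81781, -0.210105)  len=0.6102
  (v25,v34,v30) [-++] → (-1.2301, -1.81781, -0.210105)–(-1.2301, -1.97045, 0)  len=0.2597

Chained into 1 loop(s):
  loop 1: 22 segments, perimeter = 9.4079
Total perimeter = 9.408


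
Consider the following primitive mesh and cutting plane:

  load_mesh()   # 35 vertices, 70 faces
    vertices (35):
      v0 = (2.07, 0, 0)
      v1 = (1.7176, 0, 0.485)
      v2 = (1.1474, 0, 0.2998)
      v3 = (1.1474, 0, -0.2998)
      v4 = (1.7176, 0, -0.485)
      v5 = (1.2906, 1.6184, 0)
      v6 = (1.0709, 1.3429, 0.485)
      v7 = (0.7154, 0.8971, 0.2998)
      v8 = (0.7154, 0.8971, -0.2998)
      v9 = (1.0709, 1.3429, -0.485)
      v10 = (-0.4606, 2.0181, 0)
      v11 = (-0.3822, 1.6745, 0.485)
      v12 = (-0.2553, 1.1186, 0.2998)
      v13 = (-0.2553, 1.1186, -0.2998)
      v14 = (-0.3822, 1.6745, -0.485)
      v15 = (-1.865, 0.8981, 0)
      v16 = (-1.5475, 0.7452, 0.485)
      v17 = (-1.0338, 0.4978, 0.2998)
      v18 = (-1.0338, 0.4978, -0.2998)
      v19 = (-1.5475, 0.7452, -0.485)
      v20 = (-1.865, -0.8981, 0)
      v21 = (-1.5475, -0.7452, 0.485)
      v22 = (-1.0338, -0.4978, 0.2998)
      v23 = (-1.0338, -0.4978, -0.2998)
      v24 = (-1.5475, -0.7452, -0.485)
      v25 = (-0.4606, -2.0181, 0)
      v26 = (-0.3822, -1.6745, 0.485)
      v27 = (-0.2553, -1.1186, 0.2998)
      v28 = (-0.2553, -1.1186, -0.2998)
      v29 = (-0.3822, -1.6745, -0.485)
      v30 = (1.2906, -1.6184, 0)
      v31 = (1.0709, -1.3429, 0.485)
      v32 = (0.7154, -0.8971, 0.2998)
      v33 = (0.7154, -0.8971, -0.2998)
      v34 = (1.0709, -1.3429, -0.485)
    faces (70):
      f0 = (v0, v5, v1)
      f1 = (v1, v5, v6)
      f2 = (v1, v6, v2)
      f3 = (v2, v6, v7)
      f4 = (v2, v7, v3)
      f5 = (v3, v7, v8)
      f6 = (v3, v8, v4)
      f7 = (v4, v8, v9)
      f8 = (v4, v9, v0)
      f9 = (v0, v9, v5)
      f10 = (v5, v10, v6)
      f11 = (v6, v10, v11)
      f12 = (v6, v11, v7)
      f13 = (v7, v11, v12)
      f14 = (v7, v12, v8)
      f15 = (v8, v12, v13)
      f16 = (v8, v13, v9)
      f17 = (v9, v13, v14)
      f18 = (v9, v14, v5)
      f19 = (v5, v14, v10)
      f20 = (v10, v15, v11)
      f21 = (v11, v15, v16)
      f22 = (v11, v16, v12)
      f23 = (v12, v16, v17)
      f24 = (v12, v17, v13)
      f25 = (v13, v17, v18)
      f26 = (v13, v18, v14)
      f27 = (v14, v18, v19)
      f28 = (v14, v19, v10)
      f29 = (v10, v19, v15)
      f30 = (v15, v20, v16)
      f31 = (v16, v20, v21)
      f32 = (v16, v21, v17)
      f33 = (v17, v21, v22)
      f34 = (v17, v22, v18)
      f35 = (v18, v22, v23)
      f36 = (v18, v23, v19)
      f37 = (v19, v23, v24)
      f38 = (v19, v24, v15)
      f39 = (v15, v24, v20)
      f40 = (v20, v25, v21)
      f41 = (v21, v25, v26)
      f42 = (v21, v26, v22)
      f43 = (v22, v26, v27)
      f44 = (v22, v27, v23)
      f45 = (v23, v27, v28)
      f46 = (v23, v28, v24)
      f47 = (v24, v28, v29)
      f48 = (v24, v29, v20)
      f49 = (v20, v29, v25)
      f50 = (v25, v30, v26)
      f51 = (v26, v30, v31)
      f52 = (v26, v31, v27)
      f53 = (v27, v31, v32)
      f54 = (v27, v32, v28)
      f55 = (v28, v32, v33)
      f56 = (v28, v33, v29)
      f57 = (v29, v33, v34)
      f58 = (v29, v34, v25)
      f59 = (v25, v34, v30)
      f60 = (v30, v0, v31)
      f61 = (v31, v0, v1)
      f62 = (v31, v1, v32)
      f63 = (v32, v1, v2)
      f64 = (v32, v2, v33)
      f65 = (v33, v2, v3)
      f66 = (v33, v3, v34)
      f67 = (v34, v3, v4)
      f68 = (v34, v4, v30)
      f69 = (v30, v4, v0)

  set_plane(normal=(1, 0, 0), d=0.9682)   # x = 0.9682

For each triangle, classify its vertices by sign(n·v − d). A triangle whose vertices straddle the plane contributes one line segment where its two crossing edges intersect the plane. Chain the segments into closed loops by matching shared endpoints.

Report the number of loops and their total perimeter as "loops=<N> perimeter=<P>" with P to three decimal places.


Straddling triangles (24 of 70):
  (v2,v6,v7) [++-] → (0.9682, 1.21411, 0.431498)–(0.9682, 0.37213, 0.2998)  len=0.8522
  (v2,v7,v3) [+-+] → (0.9682, 0.37213, 0.2998)–(0.9682, 0.37213, -0.051077)  len=0.3509
  (v3,v7,v8) [+--] → (0.9682, 0.37213, -0.051077)–(0.9682, 0.37213, -0.2998)  len=0.2487
  (v3,v8,v4) [+-+] → (0.9682, 0.37213, -0.2998)–(0.9682, 0.670811, -0.346516)  len=0.3023
  (v4,v8,v9) [+-+] → (0.9682, 0.670811, -0.346516)–(0.9682, 1.21411, -0.431498)  len=0.5499
  (v5,v10,v6) [+-+] → (0.9682, 1.69199, 0)–(0.9682, 1.38818, 0.452477)  len=0.5450
  (v6,v10,v11) [+--] → (0.9682, 1.38818, 0.452477)–(0.9682, 1.36634, 0.485)  len=0.0392
  (v6,v11,v7) [+--] → (0.9682, 1.36634, 0.485)–(0.9682, 1.21411, 0.431498)  len=0.1614
  (v8,v13,v9) [--+] → (0.9682, 1.32553, -0.470658)–(0.9682, 1.21411, -0.431498)  len=0.1181
  (v9,v13,v14) [+--] → (0.9682, 1.32553, -0.470658)–(0.9682, 1.36634, -0.485)  len=0.0433
  (v9,v14,v5) [+-+] → (0.9682, 1.36634, -0.485)–(0.9682, 1.62921, -0.0934744)  len=0.4716
  (v5,v14,v10) [+--] → (0.9682, 1.62921, -0.0934744)–(0.9682, 1.69199, 0)  len=0.1126
  (v25,v30,v26) [-+-] → (0.9682, -1.69199, 0)–(0.9682, -1.62921, 0.0934744)  len=0.1126
  (v26,v30,v31) [-++] → (0.9682, -1.62921, 0.0934744)–(0.9682, -1.36634, 0.485)  len=0.4716
  (v26,v31,v27) [-+-] → (0.9682, -1.36634, 0.485)–(0.9682, -1.32553, 0.470658)  len=0.0433
  (v27,v31,v32) [-+-] → (0.9682, -1.32553, 0.470658)–(0.9682, -1.21411, 0.431498)  len=0.1181
  (v29,v33,v34) [--+] → (0.9682, -1.21411, -0.431498)–(0.9682, -1.36634, -0.485)  len=0.1614
  (v29,v34,v25) [-+-] → (0.9682, -1.36634, -0.485)–(0.9682, -1.38818, -0.452477)  len=0.0392
  (v25,v34,v30) [-++] → (0.9682, -1.38818, -0.452477)–(0.9682, -1.69199, 0)  len=0.5450
  (v31,v1,v32) [++-] → (0.9682, -0.670811, 0.346516)–(0.9682, -1.21411, 0.431498)  len=0.5499
  (v32,v1,v2) [-++] → (0.9682, -0.670811, 0.346516)–(0.9682, -0.37213, 0.2998)  len=0.3023
  (v32,v2,v33) [-+-] → (0.9682, -0.37213, 0.2998)–(0.9682, -0.37213, 0.051077)  len=0.2487
  (v33,v2,v3) [-++] → (0.9682, -0.37213, 0.051077)–(0.9682, -0.37213, -0.2998)  len=0.3509
  (v33,v3,v34) [-++] → (0.9682, -0.37213, -0.2998)–(0.9682, -1.21411, -0.431498)  len=0.8522

Chained into 2 loop(s):
  loop 1: 12 segments, perimeter = 3.7951
  loop 2: 12 segments, perimeter = 3.7951
Total perimeter = 7.590

loops=2 perimeter=7.590


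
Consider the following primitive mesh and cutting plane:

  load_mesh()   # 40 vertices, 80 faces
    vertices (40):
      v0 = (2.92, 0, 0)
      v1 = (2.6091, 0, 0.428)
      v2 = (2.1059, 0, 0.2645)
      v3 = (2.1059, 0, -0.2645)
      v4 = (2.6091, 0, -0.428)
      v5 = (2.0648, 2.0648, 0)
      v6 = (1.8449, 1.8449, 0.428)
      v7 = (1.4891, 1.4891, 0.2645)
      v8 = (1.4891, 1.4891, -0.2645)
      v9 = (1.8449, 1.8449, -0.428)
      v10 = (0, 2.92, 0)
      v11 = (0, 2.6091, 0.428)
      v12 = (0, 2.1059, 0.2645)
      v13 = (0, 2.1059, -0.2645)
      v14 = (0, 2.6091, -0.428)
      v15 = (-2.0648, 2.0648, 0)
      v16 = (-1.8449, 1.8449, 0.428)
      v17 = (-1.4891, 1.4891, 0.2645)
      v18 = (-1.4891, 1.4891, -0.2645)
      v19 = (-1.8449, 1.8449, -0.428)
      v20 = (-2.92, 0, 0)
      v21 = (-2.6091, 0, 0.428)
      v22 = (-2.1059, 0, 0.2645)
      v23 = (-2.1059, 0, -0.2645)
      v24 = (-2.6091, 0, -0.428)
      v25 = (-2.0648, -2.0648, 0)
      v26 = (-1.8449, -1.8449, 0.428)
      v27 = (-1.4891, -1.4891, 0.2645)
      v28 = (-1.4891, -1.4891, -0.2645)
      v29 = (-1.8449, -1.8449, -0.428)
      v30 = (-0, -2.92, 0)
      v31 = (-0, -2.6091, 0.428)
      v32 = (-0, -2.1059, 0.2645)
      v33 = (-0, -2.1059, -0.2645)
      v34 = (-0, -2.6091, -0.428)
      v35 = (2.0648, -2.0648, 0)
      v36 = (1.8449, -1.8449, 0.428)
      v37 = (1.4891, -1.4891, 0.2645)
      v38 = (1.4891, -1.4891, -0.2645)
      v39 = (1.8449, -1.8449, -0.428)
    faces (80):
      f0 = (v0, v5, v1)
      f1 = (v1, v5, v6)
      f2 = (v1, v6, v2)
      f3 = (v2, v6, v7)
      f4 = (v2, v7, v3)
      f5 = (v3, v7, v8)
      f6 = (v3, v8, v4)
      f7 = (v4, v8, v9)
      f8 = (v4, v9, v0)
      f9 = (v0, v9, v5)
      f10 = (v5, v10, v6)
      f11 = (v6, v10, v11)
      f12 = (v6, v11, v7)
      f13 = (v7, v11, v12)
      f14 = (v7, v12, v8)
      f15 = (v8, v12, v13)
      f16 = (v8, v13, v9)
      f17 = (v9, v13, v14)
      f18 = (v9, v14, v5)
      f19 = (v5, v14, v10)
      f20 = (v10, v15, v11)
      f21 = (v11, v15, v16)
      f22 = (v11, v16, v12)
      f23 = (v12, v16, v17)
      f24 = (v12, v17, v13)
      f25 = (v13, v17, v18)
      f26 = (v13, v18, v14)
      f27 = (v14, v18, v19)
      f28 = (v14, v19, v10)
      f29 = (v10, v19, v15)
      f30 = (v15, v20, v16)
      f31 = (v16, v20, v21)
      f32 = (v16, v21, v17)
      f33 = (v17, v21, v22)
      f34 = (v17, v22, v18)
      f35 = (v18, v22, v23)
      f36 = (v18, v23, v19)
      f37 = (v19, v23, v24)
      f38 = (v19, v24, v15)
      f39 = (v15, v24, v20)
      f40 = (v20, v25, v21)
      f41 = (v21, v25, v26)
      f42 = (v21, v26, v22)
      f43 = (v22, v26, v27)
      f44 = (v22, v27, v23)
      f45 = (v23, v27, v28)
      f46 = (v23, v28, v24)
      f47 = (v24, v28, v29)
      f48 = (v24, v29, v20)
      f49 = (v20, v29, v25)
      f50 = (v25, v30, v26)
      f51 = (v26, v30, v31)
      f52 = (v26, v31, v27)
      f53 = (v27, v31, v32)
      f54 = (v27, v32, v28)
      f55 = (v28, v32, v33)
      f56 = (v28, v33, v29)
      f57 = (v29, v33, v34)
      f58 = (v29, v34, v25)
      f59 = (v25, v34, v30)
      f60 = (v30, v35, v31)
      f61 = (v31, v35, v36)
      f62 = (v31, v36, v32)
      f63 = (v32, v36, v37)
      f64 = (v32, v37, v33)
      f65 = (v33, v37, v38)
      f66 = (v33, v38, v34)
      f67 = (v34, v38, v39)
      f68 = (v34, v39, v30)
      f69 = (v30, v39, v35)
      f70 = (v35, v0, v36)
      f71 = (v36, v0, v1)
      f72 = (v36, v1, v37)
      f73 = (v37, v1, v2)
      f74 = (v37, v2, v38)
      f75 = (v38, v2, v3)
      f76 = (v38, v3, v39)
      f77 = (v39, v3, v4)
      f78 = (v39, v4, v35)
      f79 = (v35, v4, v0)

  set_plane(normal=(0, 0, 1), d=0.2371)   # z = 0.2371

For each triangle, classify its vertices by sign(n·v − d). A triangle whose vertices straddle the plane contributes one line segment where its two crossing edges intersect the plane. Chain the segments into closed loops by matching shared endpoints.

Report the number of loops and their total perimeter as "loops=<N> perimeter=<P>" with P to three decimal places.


loops=2 perimeter=29.719

Straddling triangles (32 of 80):
  (v0,v5,v1) [--+] → (2.36633, 0.920959, 0.2371)–(2.74777, 0, 0.2371)  len=0.9968
  (v1,v5,v6) [+-+] → (2.36633, 0.920959, 0.2371)–(1.94298, 1.94298, 0.2371)  len=1.1062
  (v2,v7,v3) [++-] → (1.52105, 1.41197, 0.2371)–(2.1059, 0, 0.2371)  len=1.5283
  (v3,v7,v8) [-+-] → (1.52105, 1.41197, 0.2371)–(1.4891, 1.4891, 0.2371)  len=0.0835
  (v5,v10,v6) [--+] → (1.02202, 2.32442, 0.2371)–(1.94298, 1.94298, 0.2371)  len=0.9968
  (v6,v10,v11) [+-+] → (1.02202, 2.32442, 0.2371)–(0, 2.74777, 0.2371)  len=1.1062
  (v7,v12,v8) [++-] → (0.0771292, 2.07395, 0.2371)–(1.4891, 1.4891, 0.2371)  len=1.5283
  (v8,v12,v13) [-+-] → (0.0771292, 2.07395, 0.2371)–(0, 2.1059, 0.2371)  len=0.0835
  (v10,v15,v11) [--+] → (-0.920959, 2.36633, 0.2371)–(0, 2.74777, 0.2371)  len=0.9968
  (v11,v15,v16) [+-+] → (-0.920959, 2.36633, 0.2371)–(-1.94298, 1.94298, 0.2371)  len=1.1062
  (v12,v17,v13) [++-] → (-1.41197, 1.52105, 0.2371)–(0, 2.1059, 0.2371)  len=1.5283
  (v13,v17,v18) [-+-] → (-1.41197, 1.52105, 0.2371)–(-1.4891, 1.4891, 0.2371)  len=0.0835
  (v15,v20,v16) [--+] → (-2.32442, 1.02202, 0.2371)–(-1.94298, 1.94298, 0.2371)  len=0.9968
  (v16,v20,v21) [+-+] → (-2.32442, 1.02202, 0.2371)–(-2.74777, 0, 0.2371)  len=1.1062
  (v17,v22,v18) [++-] → (-2.07395, 0.0771292, 0.2371)–(-1.4891, 1.4891, 0.2371)  len=1.5283
  (v18,v22,v23) [-+-] → (-2.07395, 0.0771292, 0.2371)–(-2.1059, 0, 0.2371)  len=0.0835
  (v20,v25,v21) [--+] → (-2.36633, -0.920959, 0.2371)–(-2.74777, 0, 0.2371)  len=0.9968
  (v21,v25,v26) [+-+] → (-2.36633, -0.920959, 0.2371)–(-1.94298, -1.94298, 0.2371)  len=1.1062
  (v22,v27,v23) [++-] → (-1.52105, -1.41197, 0.2371)–(-2.1059, 0, 0.2371)  len=1.5283
  (v23,v27,v28) [-+-] → (-1.52105, -1.41197, 0.2371)–(-1.4891, -1.4891, 0.2371)  len=0.0835
  (v25,v30,v26) [--+] → (-1.02202, -2.32442, 0.2371)–(-1.94298, -1.94298, 0.2371)  len=0.9968
  (v26,v30,v31) [+-+] → (-1.02202, -2.32442, 0.2371)–(0, -2.74777, 0.2371)  len=1.1062
  (v27,v32,v28) [++-] → (-0.0771292, -2.07395, 0.2371)–(-1.4891, -1.4891, 0.2371)  len=1.5283
  (v28,v32,v33) [-+-] → (-0.0771292, -2.07395, 0.2371)–(0, -2.1059, 0.2371)  len=0.0835
  (v30,v35,v31) [--+] → (0.920959, -2.36633, 0.2371)–(0, -2.74777, 0.2371)  len=0.9968
  (v31,v35,v36) [+-+] → (0.920959, -2.36633, 0.2371)–(1.94298, -1.94298, 0.2371)  len=1.1062
  (v32,v37,v33) [++-] → (1.41197, -1.52105, 0.2371)–(0, -2.1059, 0.2371)  len=1.5283
  (v33,v37,v38) [-+-] → (1.41197, -1.52105, 0.2371)–(1.4891, -1.4891, 0.2371)  len=0.0835
  (v35,v0,v36) [--+] → (2.32442, -1.02202, 0.2371)–(1.94298, -1.94298, 0.2371)  len=0.9968
  (v36,v0,v1) [+-+] → (2.32442, -1.02202, 0.2371)–(2.74777, 0, 0.2371)  len=1.1062
  (v37,v2,v38) [++-] → (2.07395, -0.0771292, 0.2371)–(1.4891, -1.4891, 0.2371)  len=1.5283
  (v38,v2,v3) [-+-] → (2.07395, -0.0771292, 0.2371)–(2.1059, 0, 0.2371)  len=0.0835

Chained into 2 loop(s):
  loop 1: 16 segments, perimeter = 16.8245
  loop 2: 16 segments, perimeter = 12.8943
Total perimeter = 29.719
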